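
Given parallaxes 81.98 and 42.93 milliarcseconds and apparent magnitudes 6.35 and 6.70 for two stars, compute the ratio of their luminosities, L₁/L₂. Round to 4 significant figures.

L₁/L₂ = 0.3785

d₁ = 1/p₁ = 1/0.08198″ = 12.198 pc; d₂ = 1/p₂ = 1/0.04293″ = 23.294 pc.
M₁ = m₁ − 5 log₁₀ d₁ + 5 = 6.35 − 5.4314 + 5 = 5.9186.
M₂ = 6.70 − 6.8362 + 5 = 4.8638.
L₁/L₂ = 10^(0.4(M₂ − M₁)) = 10^(0.4 × (-1.0548)) = 10^(-0.42192) = 0.37851.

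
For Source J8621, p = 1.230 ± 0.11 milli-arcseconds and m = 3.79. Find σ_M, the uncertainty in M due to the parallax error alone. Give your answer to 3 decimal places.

M = m − 5 log₁₀ d + 5 = m + 5 log₁₀ p + 5, so ∂M/∂p = 5/(p ln 10).
σ_M = (5/ln 10) · (σ_p/p) = 2.1715 × 0.11/1.230 = 2.1715 × 0.089431 = 0.1942.

σ_M = 0.194 mag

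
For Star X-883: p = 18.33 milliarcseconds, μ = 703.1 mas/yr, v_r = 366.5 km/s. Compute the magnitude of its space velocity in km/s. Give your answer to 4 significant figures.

409.1 km/s

d = 1/p = 1/0.01833″ = 54.555 pc.
μ = 703.1 mas/yr = 0.7031 ″/yr.
v_t = 4.740 μ d = 4.740 × 0.7031 × 54.555 = 181.82 km/s.
v = √(v_r² + v_t²) = √(366.5² + 181.82²) = √167381 = 409.12 km/s.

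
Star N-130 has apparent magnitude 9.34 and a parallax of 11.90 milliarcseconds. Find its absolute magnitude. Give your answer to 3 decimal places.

M = 4.718

d = 1/p = 1/0.01190″ = 84.034 pc.
m − M = 5 log₁₀(84.034) − 5 = 9.6223 − 5 = 4.6223.
M = m − (m − M) = 9.34 − 4.6223 = 4.718.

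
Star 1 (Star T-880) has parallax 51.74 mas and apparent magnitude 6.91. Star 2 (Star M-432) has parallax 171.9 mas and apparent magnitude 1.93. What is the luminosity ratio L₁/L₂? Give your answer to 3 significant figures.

L₁/L₂ = 0.112

d₁ = 1/p₁ = 1/0.05174″ = 19.327 pc; d₂ = 1/p₂ = 1/0.1719″ = 5.8173 pc.
M₁ = m₁ − 5 log₁₀ d₁ + 5 = 6.91 − 6.4308 + 5 = 5.4792.
M₂ = 1.93 − 3.8236 + 5 = 3.1064.
L₁/L₂ = 10^(0.4(M₂ − M₁)) = 10^(0.4 × (-2.3728)) = 10^(-0.94912) = 0.11243.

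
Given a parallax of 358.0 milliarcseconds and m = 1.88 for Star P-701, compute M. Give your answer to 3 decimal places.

M = 4.649

d = 1/p = 1/0.3580″ = 2.7933 pc.
m − M = 5 log₁₀(2.7933) − 5 = 2.2306 − 5 = -2.7694.
M = m − (m − M) = 1.88 − (-2.7694) = 4.649.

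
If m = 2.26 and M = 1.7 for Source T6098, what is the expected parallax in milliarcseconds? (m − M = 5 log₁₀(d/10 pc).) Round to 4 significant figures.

77.27 mas

m − M = 2.26 − 1.7 = 0.56.
d = 10^((m−M)/5 + 1) = 10^1.112 = 12.942 pc.
p = 1/d = 1/12.942 = 0.077268 arcsec = 77.268 mas.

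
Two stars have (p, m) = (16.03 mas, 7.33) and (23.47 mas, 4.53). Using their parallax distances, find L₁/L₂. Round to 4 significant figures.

L₁/L₂ = 0.1626

d₁ = 1/p₁ = 1/0.01603″ = 62.383 pc; d₂ = 1/p₂ = 1/0.02347″ = 42.608 pc.
M₁ = m₁ − 5 log₁₀ d₁ + 5 = 7.33 − 8.9753 + 5 = 3.3547.
M₂ = 4.53 − 8.1475 + 5 = 1.3825.
L₁/L₂ = 10^(0.4(M₂ − M₁)) = 10^(0.4 × (-1.9722)) = 10^(-0.78888) = 0.1626.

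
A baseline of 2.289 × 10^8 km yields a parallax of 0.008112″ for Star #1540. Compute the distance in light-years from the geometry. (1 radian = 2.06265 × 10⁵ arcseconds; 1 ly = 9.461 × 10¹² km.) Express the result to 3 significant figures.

615 ly

θ = 0.008112″ = 0.008112/206265 = 3.9328 × 10^-8 rad.
d = B/θ = (2.289 × 10^8) / (3.9328 × 10^-8) = 5.8203 × 10^15 km = (5.8203 × 10^15) / (9.461 × 10^12) ly = 615.19 ly.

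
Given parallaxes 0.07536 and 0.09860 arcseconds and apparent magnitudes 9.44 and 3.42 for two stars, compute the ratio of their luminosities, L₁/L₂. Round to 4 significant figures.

d₁ = 1/p₁ = 1/0.07536″ = 13.27 pc; d₂ = 1/p₂ = 1/0.09860″ = 10.142 pc.
M₁ = m₁ − 5 log₁₀ d₁ + 5 = 9.44 − 5.6144 + 5 = 8.8256.
M₂ = 3.42 − 5.0306 + 5 = 3.3894.
L₁/L₂ = 10^(0.4(M₂ − M₁)) = 10^(0.4 × (-5.4362)) = 10^(-2.17448) = 0.0066914.

L₁/L₂ = 0.006691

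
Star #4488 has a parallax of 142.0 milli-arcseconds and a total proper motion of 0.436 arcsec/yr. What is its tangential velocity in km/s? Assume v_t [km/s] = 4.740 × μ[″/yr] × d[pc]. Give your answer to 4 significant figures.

14.55 km/s

d = 1/p = 1/0.1420″ = 7.0423 pc.
v_t = 4.74 × μ × d = 4.74 × 0.436 × 7.0423 = 14.554 km/s.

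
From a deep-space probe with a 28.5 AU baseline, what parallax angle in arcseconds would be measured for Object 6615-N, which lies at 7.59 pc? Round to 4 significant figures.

3.755 arcsec

p (arcsec) = B (AU) / d (pc).
p = 28.5 / 7.59 = 3.7549 arcsec.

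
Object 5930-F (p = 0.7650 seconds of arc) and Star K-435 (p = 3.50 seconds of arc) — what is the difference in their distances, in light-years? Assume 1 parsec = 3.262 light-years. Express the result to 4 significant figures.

d_A = 1/0.7650″ = 1.3072 pc; d_B = 1/3.500″ = 0.28571 pc.
|d_B − d_A| = |0.28571 − 1.3072| = 1.0215 pc = 1.0215 × 3.262 ly = 3.3321 ly.

3.332 ly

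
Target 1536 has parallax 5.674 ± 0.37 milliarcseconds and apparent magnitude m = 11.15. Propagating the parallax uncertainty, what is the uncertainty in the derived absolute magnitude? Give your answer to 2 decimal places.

M = m − 5 log₁₀ d + 5 = m + 5 log₁₀ p + 5, so ∂M/∂p = 5/(p ln 10).
σ_M = (5/ln 10) · (σ_p/p) = 2.1715 × 0.37/5.674 = 2.1715 × 0.06521 = 0.1416.

σ_M = 0.14 mag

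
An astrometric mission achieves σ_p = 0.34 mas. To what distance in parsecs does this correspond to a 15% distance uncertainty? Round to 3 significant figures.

σ_d/d = σ_p/p, so the condition is σ_p/p ≤ 0.15, i.e. p ≥ σ_p/0.15.
p_min = 0.34/0.15 = 2.2667 mas = 0.0022667 arcsec.
d_max = 1/p_min = 1/0.0022667 = 441.17 pc.

441 pc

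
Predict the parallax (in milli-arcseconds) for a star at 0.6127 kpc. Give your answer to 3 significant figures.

1.63 mas

d = 0.6127 kpc = 612.7 pc.
p = 1/d = 1/612.7 = 0.0016321 arcsec.
= 0.0016321 × 1000 = 1.6321 mas.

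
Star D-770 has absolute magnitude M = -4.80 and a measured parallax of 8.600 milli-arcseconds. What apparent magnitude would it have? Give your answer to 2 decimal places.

d = 1/p = 1/0.008600″ = 116.28 pc.
m − M = 5 log₁₀ d − 5 = 5 log₁₀(116.28) − 5 = 10.3275 − 5 = 5.3275.
m = M + (m − M) = -4.80 + 5.3275 = 0.53.

m = 0.53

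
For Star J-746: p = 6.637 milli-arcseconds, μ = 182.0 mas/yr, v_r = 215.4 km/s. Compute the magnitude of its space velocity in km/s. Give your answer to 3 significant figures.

d = 1/p = 1/0.006637″ = 150.67 pc.
μ = 182.0 mas/yr = 0.1820 ″/yr.
v_t = 4.740 μ d = 4.740 × 0.1820 × 150.67 = 129.98 km/s.
v = √(v_r² + v_t²) = √(215.4² + 129.98²) = √63292 = 251.58 km/s.

252 km/s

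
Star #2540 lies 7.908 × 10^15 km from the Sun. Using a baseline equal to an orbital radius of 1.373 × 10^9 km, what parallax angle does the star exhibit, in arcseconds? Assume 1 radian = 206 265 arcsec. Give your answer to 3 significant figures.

0.0358 arcsec

θ ≈ B/d = (1.373 × 10^9) / (7.908 × 10^15) = 1.7362 × 10^-7 rad.
In arcseconds: 1.7362 × 10^-7 × 206265 = 0.035812″.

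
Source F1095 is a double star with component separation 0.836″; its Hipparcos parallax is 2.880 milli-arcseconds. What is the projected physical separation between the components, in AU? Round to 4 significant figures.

d = 1/p = 1/0.002880″ = 347.22 pc.
At distance d (pc), an angle of θ arcsec spans θ·d AU: s = 0.836 × 347.22 = 290.28 AU.

290.3 AU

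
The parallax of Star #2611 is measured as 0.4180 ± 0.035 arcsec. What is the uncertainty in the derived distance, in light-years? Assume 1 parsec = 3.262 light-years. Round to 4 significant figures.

d = 1/p, so σ_d = σ_p / p².
σ_d = 0.0350 / (0.4180)² = 0.0350 / 0.17472 = 0.20032 pc = 0.20032 × 3.262 ly = 0.65344 ly.

0.6534 ly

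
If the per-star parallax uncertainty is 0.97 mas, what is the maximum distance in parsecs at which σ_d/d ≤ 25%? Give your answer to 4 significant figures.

257.7 pc

σ_d/d = σ_p/p, so the condition is σ_p/p ≤ 0.25, i.e. p ≥ σ_p/0.25.
p_min = 0.97/0.25 = 3.88 mas = 0.00388 arcsec.
d_max = 1/p_min = 1/0.00388 = 257.73 pc.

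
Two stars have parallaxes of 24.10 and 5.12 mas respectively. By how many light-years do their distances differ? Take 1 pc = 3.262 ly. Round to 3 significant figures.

d_A = 1/0.02410″ = 41.494 pc; d_B = 1/0.005120″ = 195.31 pc.
|d_B − d_A| = |195.31 − 41.494| = 153.82 pc = 153.82 × 3.262 ly = 501.76 ly.

502 ly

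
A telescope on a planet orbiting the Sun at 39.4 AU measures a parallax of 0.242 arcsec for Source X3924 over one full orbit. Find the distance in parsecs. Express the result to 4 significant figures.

With baseline B (in AU) and parallax p (in arcsec), d = B/p parsecs.
d = 39.4 / 0.242 = 162.81 pc.

162.8 pc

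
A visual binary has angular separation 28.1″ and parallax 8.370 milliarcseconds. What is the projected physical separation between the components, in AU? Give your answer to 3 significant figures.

d = 1/p = 1/0.008370″ = 119.47 pc.
At distance d (pc), an angle of θ arcsec spans θ·d AU: s = 28.1 × 119.47 = 3357.1 AU.

3360 AU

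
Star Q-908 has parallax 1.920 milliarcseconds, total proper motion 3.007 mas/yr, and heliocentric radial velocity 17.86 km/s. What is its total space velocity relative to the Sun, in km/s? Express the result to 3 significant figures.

d = 1/p = 1/0.001920″ = 520.83 pc.
μ = 3.007 mas/yr = 0.003007 ″/yr.
v_t = 4.740 μ d = 4.740 × 0.003007 × 520.83 = 7.4235 km/s.
v = √(v_r² + v_t²) = √(17.86² + 7.4235²) = √374.088 = 19.341 km/s.

19.3 km/s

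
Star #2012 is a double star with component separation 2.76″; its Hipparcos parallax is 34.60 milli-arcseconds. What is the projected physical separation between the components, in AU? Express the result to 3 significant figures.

d = 1/p = 1/0.03460″ = 28.902 pc.
At distance d (pc), an angle of θ arcsec spans θ·d AU: s = 2.76 × 28.902 = 79.77 AU.

79.8 AU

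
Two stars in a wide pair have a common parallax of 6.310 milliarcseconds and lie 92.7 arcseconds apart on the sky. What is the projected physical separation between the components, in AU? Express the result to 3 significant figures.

d = 1/p = 1/0.006310″ = 158.48 pc.
At distance d (pc), an angle of θ arcsec spans θ·d AU: s = 92.7 × 158.48 = 14691 AU.

14700 AU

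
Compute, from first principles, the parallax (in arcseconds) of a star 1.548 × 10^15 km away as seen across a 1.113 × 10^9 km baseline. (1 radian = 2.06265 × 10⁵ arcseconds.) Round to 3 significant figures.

θ ≈ B/d = (1.113 × 10^9) / (1.548 × 10^15) = 7.1899 × 10^-7 rad.
In arcseconds: 7.1899 × 10^-7 × 206265 = 0.1483″.

0.148 arcsec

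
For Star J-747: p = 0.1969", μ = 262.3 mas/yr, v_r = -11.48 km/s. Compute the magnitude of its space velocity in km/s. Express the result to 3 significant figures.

d = 1/p = 1/0.1969″ = 5.0787 pc.
μ = 262.3 mas/yr = 0.2623 ″/yr.
v_t = 4.740 μ d = 4.740 × 0.2623 × 5.0787 = 6.3144 km/s.
v = √(v_r² + v_t²) = √((-11.48)² + 6.3144²) = √171.662 = 13.102 km/s.

13.1 km/s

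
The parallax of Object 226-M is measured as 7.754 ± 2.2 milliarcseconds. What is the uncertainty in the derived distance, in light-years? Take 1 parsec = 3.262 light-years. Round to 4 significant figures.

d = 1/p, so σ_d = σ_p / p².
σ_d = 0.00220 / (0.007754)² = 0.00220 / 0.000060125 = 36.59 pc = 36.59 × 3.262 ly = 119.36 ly.

119.4 ly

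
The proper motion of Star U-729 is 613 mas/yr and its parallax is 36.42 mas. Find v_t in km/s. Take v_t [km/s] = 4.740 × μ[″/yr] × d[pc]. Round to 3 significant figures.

79.8 km/s

d = 1/p = 1/0.03642″ = 27.457 pc.
μ = 613 mas/yr = 0.613 ″/yr.
v_t = 4.74 × μ × d = 4.74 × 0.613 × 27.457 = 79.78 km/s.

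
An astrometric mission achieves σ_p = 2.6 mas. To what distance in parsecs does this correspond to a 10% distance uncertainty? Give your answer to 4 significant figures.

38.46 pc

σ_d/d = σ_p/p, so the condition is σ_p/p ≤ 0.10, i.e. p ≥ σ_p/0.10.
p_min = 2.6/0.10 = 26 mas = 0.026 arcsec.
d_max = 1/p_min = 1/0.026 = 38.462 pc.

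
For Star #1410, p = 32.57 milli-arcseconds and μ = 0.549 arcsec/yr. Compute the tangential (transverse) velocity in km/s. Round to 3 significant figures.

79.9 km/s

d = 1/p = 1/0.03257″ = 30.703 pc.
v_t = 4.74 × μ × d = 4.74 × 0.549 × 30.703 = 79.897 km/s.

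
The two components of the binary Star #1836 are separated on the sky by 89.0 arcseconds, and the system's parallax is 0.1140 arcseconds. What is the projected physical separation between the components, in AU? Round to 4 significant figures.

d = 1/p = 1/0.1140″ = 8.7719 pc.
At distance d (pc), an angle of θ arcsec spans θ·d AU: s = 89.0 × 8.7719 = 780.7 AU.

780.7 AU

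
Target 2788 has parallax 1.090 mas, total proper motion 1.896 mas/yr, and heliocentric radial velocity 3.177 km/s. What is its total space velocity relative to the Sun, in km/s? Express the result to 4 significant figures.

d = 1/p = 1/0.001090″ = 917.43 pc.
μ = 1.896 mas/yr = 0.001896 ″/yr.
v_t = 4.740 μ d = 4.740 × 0.001896 × 917.43 = 8.245 km/s.
v = √(v_r² + v_t²) = √(3.177² + 8.245²) = √78.0734 = 8.8359 km/s.

8.836 km/s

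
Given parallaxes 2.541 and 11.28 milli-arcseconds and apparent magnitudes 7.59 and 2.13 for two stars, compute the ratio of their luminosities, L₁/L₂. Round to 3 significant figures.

L₁/L₂ = 0.129

d₁ = 1/p₁ = 1/0.002541″ = 393.55 pc; d₂ = 1/p₂ = 1/0.01128″ = 88.652 pc.
M₁ = m₁ − 5 log₁₀ d₁ + 5 = 7.59 − 12.9750 + 5 = -0.3850.
M₂ = 2.13 − 9.7384 + 5 = -2.6084.
L₁/L₂ = 10^(0.4(M₂ − M₁)) = 10^(0.4 × (-2.2234)) = 10^(-0.88936) = 0.12901.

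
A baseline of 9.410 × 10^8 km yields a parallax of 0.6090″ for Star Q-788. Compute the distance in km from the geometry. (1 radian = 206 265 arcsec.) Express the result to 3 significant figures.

3.19 × 10^14 km

θ = 0.6090″ = 0.6090/206265 = 2.9525 × 10^-6 rad.
d = B/θ = (9.410 × 10^8) / (2.9525 × 10^-6) = 3.1871 × 10^14 km.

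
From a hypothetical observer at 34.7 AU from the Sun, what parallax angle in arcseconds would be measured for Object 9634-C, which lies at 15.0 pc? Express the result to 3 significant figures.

2.31 arcsec

p (arcsec) = B (AU) / d (pc).
p = 34.7 / 15.0 = 2.3133 arcsec.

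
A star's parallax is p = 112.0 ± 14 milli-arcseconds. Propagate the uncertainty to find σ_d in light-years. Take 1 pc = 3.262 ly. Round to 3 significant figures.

d = 1/p, so σ_d = σ_p / p².
σ_d = 0.0140 / (0.1120)² = 0.0140 / 0.012544 = 1.1161 pc = 1.1161 × 3.262 ly = 3.6407 ly.

3.64 ly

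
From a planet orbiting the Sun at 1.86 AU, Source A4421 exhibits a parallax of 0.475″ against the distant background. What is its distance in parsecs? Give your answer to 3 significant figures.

With baseline B (in AU) and parallax p (in arcsec), d = B/p parsecs.
d = 1.86 / 0.475 = 3.9158 pc.

3.92 pc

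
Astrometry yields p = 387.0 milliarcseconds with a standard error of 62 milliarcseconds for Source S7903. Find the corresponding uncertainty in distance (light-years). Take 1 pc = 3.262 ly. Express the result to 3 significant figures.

d = 1/p, so σ_d = σ_p / p².
σ_d = 0.0620 / (0.3870)² = 0.0620 / 0.14977 = 0.41397 pc = 0.41397 × 3.262 ly = 1.3504 ly.

1.35 ly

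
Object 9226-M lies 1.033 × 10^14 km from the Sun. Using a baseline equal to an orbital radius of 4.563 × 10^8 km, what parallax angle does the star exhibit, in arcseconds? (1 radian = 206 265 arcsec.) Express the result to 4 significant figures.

θ ≈ B/d = (4.563 × 10^8) / (1.033 × 10^14) = 4.4172 × 10^-6 rad.
In arcseconds: 4.4172 × 10^-6 × 206265 = 0.91111″.

0.9111 arcsec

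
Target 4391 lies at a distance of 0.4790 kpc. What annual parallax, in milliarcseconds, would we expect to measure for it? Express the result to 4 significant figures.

2.088 mas

d = 0.4790 kpc = 479 pc.
p = 1/d = 1/479 = 0.0020877 arcsec.
= 0.0020877 × 1000 = 2.0877 mas.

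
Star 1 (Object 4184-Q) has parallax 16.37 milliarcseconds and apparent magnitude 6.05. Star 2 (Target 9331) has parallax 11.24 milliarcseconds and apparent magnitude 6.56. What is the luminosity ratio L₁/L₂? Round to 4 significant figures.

d₁ = 1/p₁ = 1/0.01637″ = 61.087 pc; d₂ = 1/p₂ = 1/0.01124″ = 88.968 pc.
M₁ = m₁ − 5 log₁₀ d₁ + 5 = 6.05 − 8.9297 + 5 = 2.1203.
M₂ = 6.56 − 9.7462 + 5 = 1.8138.
L₁/L₂ = 10^(0.4(M₂ − M₁)) = 10^(0.4 × (-0.3065)) = 10^(-0.12260) = 0.75405.

L₁/L₂ = 0.7541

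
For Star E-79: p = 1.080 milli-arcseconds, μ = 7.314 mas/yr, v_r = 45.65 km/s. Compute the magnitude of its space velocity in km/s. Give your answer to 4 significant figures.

d = 1/p = 1/0.001080″ = 925.93 pc.
μ = 7.314 mas/yr = 0.007314 ″/yr.
v_t = 4.740 μ d = 4.740 × 0.007314 × 925.93 = 32.1 km/s.
v = √(v_r² + v_t²) = √(45.65² + 32.1²) = √3114.33 = 55.806 km/s.

55.81 km/s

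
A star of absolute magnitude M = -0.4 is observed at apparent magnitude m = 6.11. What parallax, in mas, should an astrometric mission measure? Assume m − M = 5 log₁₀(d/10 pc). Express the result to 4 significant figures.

m − M = 6.11 − (-0.4) = 6.51.
d = 10^((m−M)/5 + 1) = 10^2.302 = 200.45 pc.
p = 1/d = 1/200.45 = 0.0049888 arcsec = 4.9888 mas.

4.989 mas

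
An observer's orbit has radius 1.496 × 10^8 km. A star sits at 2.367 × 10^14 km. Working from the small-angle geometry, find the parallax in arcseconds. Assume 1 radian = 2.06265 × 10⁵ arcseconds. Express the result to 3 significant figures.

θ ≈ B/d = (1.496 × 10^8) / (2.367 × 10^14) = 6.3202 × 10^-7 rad.
In arcseconds: 6.3202 × 10^-7 × 206265 = 0.13036″.

0.130 arcsec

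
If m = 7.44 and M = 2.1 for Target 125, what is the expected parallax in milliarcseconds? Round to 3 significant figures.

m − M = 7.44 − 2.1 = 5.34.
d = 10^((m−M)/5 + 1) = 10^2.068 = 116.95 pc.
p = 1/d = 1/116.95 = 0.0085507 arcsec = 8.5507 mas.

8.55 mas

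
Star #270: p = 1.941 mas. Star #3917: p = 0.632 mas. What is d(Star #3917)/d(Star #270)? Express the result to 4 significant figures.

Since d = 1/p, d_B/d_A = p_A/p_B.
= 1.941 / 0.632 = 3.0712.

3.071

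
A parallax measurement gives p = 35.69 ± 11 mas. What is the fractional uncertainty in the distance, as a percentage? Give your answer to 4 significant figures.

30.82%

For d = 1/p, |σ_d/d| = |σ_p/p|.
σ_p/p = 11 / 35.69 = 0.30821 = 30.821%.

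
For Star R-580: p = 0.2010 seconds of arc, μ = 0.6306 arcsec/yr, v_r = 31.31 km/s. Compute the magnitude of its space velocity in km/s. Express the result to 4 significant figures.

d = 1/p = 1/0.2010″ = 4.9751 pc.
v_t = 4.740 μ d = 4.740 × 0.6306 × 4.9751 = 14.871 km/s.
v = √(v_r² + v_t²) = √(31.31² + 14.871²) = √1201.46 = 34.662 km/s.

34.66 km/s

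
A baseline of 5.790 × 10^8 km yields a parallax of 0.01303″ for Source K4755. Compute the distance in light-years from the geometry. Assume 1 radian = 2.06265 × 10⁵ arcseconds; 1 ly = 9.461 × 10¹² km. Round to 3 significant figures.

969 ly

θ = 0.01303″ = 0.01303/206265 = 6.3171 × 10^-8 rad.
d = B/θ = (5.790 × 10^8) / (6.3171 × 10^-8) = 9.1656 × 10^15 km = (9.1656 × 10^15) / (9.461 × 10^12) ly = 968.78 ly.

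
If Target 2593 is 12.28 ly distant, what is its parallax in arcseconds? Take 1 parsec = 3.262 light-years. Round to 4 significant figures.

0.2656 arcsec

d = 12.28 ly ÷ 3.262 = 3.7646 pc.
p = 1/d = 1/3.7646 = 0.26563 arcsec.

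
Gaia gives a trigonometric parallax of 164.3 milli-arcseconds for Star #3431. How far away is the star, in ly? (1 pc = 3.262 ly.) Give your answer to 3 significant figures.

p = 164.3 milli-arcseconds = 0.1643 arcsec.
d = 1/p = 1/0.1643 = 6.0864 pc.
In light-years: 6.0864 × 3.262 = 19.854 ly.

19.9 ly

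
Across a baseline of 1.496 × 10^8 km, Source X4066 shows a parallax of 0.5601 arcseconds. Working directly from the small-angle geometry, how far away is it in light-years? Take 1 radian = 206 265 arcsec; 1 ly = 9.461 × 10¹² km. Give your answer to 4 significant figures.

θ = 0.5601″ = 0.5601/206265 = 2.7154 × 10^-6 rad.
d = B/θ = (1.496 × 10^8) / (2.7154 × 10^-6) = 5.5093 × 10^13 km = (5.5093 × 10^13) / (9.461 × 10^12) ly = 5.8232 ly.

5.823 ly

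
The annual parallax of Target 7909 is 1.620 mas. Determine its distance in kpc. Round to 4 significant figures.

p = 1.620 mas = 0.001620 arcsec.
d = 1/p = 1/0.001620 = 617.28 pc.
= 0.61728 kpc.

0.6173 kpc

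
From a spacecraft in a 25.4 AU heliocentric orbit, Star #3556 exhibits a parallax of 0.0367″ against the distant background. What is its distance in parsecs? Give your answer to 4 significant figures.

With baseline B (in AU) and parallax p (in arcsec), d = B/p parsecs.
d = 25.4 / 0.0367 = 692.1 pc.

692.1 pc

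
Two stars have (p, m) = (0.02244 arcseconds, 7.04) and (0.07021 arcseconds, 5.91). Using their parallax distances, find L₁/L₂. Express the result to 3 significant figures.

L₁/L₂ = 3.46

d₁ = 1/p₁ = 1/0.02244″ = 44.563 pc; d₂ = 1/p₂ = 1/0.07021″ = 14.243 pc.
M₁ = m₁ − 5 log₁₀ d₁ + 5 = 7.04 − 8.2449 + 5 = 3.7951.
M₂ = 5.91 − 5.7680 + 5 = 5.1420.
L₁/L₂ = 10^(0.4(M₂ − M₁)) = 10^(0.4 × 1.3469) = 10^0.53876 = 3.4575.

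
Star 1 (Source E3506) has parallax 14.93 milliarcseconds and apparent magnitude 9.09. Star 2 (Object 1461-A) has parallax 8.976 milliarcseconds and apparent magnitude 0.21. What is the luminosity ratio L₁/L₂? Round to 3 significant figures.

d₁ = 1/p₁ = 1/0.01493″ = 66.979 pc; d₂ = 1/p₂ = 1/0.008976″ = 111.41 pc.
M₁ = m₁ − 5 log₁₀ d₁ + 5 = 9.09 − 9.1297 + 5 = 4.9603.
M₂ = 0.21 − 10.2346 + 5 = -5.0246.
L₁/L₂ = 10^(0.4(M₂ − M₁)) = 10^(0.4 × (-9.9849)) = 10^(-3.99396) = 0.0001014.

L₁/L₂ = 0.000101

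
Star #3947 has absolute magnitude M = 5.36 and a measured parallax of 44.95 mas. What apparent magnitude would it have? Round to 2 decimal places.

d = 1/p = 1/0.04495″ = 22.247 pc.
m − M = 5 log₁₀ d − 5 = 5 log₁₀(22.247) − 5 = 6.7364 − 5 = 1.7364.
m = M + (m − M) = 5.36 + 1.7364 = 7.10.

m = 7.10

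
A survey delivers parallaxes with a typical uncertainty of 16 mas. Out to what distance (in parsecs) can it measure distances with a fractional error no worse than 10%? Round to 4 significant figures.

σ_d/d = σ_p/p, so the condition is σ_p/p ≤ 0.10, i.e. p ≥ σ_p/0.10.
p_min = 16/0.10 = 160 mas = 0.16 arcsec.
d_max = 1/p_min = 1/0.16 = 6.25 pc.

6.250 pc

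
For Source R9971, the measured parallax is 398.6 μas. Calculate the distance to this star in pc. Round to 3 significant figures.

p = 398.6 μas = 0.0003986 arcsec.
d = 1/p = 1/0.0003986 = 2508.8 pc.

2510 pc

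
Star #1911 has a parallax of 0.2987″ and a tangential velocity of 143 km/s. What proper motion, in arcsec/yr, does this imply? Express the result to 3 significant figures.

d = 1/p = 1/0.2987″ = 3.3478 pc.
μ = v_t / (4.74 d) = 143 / (4.74 × 3.3478) = 143 / 15.869 = 9.0113 ″/yr.

9.01 arcsec/yr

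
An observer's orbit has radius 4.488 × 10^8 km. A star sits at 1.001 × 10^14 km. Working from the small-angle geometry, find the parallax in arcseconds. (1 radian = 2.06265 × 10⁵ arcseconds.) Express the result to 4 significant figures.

0.9248 arcsec

θ ≈ B/d = (4.488 × 10^8) / (1.001 × 10^14) = 4.4835 × 10^-6 rad.
In arcseconds: 4.4835 × 10^-6 × 206265 = 0.92479″.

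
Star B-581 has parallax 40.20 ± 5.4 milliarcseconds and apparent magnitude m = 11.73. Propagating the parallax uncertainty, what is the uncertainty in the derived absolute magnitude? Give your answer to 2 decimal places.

M = m − 5 log₁₀ d + 5 = m + 5 log₁₀ p + 5, so ∂M/∂p = 5/(p ln 10).
σ_M = (5/ln 10) · (σ_p/p) = 2.1715 × 5.4/40.20 = 2.1715 × 0.13433 = 0.2917.

σ_M = 0.29 mag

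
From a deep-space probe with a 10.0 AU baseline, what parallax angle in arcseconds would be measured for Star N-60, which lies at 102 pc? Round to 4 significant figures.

p (arcsec) = B (AU) / d (pc).
p = 10.0 / 102 = 0.098039 arcsec.

0.09804 arcsec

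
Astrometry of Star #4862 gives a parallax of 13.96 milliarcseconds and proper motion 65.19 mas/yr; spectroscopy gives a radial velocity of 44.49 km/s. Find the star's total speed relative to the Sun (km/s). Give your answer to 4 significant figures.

d = 1/p = 1/0.01396″ = 71.633 pc.
μ = 65.19 mas/yr = 0.06519 ″/yr.
v_t = 4.740 μ d = 4.740 × 0.06519 × 71.633 = 22.135 km/s.
v = √(v_r² + v_t²) = √(44.49² + 22.135²) = √2469.32 = 49.692 km/s.

49.69 km/s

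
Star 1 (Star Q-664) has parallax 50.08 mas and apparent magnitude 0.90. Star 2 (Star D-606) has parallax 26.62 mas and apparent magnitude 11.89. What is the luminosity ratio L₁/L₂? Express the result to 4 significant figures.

L₁/L₂ = 7032

d₁ = 1/p₁ = 1/0.05008″ = 19.968 pc; d₂ = 1/p₂ = 1/0.02662″ = 37.566 pc.
M₁ = m₁ − 5 log₁₀ d₁ + 5 = 0.90 − 6.5017 + 5 = -0.6017.
M₂ = 11.89 − 7.8740 + 5 = 9.0160.
L₁/L₂ = 10^(0.4(M₂ − M₁)) = 10^(0.4 × 9.6177) = 10^3.84708 = 7032.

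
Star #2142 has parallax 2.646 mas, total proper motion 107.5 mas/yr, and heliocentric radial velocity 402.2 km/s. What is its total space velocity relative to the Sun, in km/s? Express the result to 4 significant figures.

445.9 km/s

d = 1/p = 1/0.002646″ = 377.93 pc.
μ = 107.5 mas/yr = 0.1075 ″/yr.
v_t = 4.740 μ d = 4.740 × 0.1075 × 377.93 = 192.57 km/s.
v = √(v_r² + v_t²) = √(402.2² + 192.57²) = √198848 = 445.92 km/s.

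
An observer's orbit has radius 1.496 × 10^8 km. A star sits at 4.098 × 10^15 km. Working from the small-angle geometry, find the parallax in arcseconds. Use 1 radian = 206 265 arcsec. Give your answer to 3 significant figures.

θ ≈ B/d = (1.496 × 10^8) / (4.098 × 10^15) = 3.6506 × 10^-8 rad.
In arcseconds: 3.6506 × 10^-8 × 206265 = 0.0075299″.

0.00753 arcsec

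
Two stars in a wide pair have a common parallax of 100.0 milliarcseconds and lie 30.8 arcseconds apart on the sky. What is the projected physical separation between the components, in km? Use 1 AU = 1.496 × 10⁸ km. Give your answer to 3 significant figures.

4.61 × 10^10 km

d = 1/p = 1/0.1000″ = 10 pc.
At distance d (pc), an angle of θ arcsec spans θ·d AU: s = 30.8 × 10 = 308 AU.
= 308 × 1.496 × 10⁸ km = 4.6077 × 10^10 km.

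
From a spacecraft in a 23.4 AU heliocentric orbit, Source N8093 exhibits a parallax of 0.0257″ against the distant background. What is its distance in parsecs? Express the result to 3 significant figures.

911 pc

With baseline B (in AU) and parallax p (in arcsec), d = B/p parsecs.
d = 23.4 / 0.0257 = 910.51 pc.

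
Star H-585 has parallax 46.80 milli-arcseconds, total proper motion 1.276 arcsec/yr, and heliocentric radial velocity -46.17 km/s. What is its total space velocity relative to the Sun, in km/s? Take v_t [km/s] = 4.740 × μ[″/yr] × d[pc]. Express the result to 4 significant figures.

137.2 km/s

d = 1/p = 1/0.04680″ = 21.368 pc.
v_t = 4.740 μ d = 4.740 × 1.276 × 21.368 = 129.24 km/s.
v = √(v_r² + v_t²) = √((-46.17)² + 129.24²) = √18834.6 = 137.24 km/s.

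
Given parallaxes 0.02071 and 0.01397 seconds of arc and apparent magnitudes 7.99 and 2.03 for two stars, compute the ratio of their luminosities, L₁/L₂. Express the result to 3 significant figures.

L₁/L₂ = 0.00188

d₁ = 1/p₁ = 1/0.02071″ = 48.286 pc; d₂ = 1/p₂ = 1/0.01397″ = 71.582 pc.
M₁ = m₁ − 5 log₁₀ d₁ + 5 = 7.99 − 8.4191 + 5 = 4.5709.
M₂ = 2.03 − 9.2740 + 5 = -2.2440.
L₁/L₂ = 10^(0.4(M₂ − M₁)) = 10^(0.4 × (-6.8149)) = 10^(-2.72596) = 0.0018795.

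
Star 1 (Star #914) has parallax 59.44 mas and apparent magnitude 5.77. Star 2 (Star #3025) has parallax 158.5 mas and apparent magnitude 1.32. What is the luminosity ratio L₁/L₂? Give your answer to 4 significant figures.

d₁ = 1/p₁ = 1/0.05944″ = 16.824 pc; d₂ = 1/p₂ = 1/0.1585″ = 6.3091 pc.
M₁ = m₁ − 5 log₁₀ d₁ + 5 = 5.77 − 6.1296 + 5 = 4.6404.
M₂ = 1.32 − 3.9998 + 5 = 2.3202.
L₁/L₂ = 10^(0.4(M₂ − M₁)) = 10^(0.4 × (-2.3202)) = 10^(-0.92808) = 0.11801.

L₁/L₂ = 0.1180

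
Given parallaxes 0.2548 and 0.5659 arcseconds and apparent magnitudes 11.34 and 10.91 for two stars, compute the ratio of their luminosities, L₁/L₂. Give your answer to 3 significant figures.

d₁ = 1/p₁ = 1/0.2548″ = 3.9246 pc; d₂ = 1/p₂ = 1/0.5659″ = 1.7671 pc.
M₁ = m₁ − 5 log₁₀ d₁ + 5 = 11.34 − 2.9690 + 5 = 13.3710.
M₂ = 10.91 − 1.2363 + 5 = 14.6737.
L₁/L₂ = 10^(0.4(M₂ − M₁)) = 10^(0.4 × 1.3027) = 10^0.52108 = 3.3196.

L₁/L₂ = 3.32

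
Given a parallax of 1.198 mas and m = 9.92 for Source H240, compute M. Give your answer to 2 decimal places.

M = 0.31

d = 1/p = 1/0.001198″ = 834.72 pc.
m − M = 5 log₁₀(834.72) − 5 = 14.6077 − 5 = 9.6077.
M = m − (m − M) = 9.92 − 9.6077 = 0.31.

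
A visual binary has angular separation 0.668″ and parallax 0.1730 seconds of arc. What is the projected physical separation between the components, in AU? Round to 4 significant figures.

d = 1/p = 1/0.1730″ = 5.7803 pc.
At distance d (pc), an angle of θ arcsec spans θ·d AU: s = 0.668 × 5.7803 = 3.8612 AU.

3.861 AU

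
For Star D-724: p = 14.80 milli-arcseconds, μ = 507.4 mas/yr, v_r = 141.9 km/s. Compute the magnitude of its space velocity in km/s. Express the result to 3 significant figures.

216 km/s

d = 1/p = 1/0.01480″ = 67.568 pc.
μ = 507.4 mas/yr = 0.5074 ″/yr.
v_t = 4.740 μ d = 4.740 × 0.5074 × 67.568 = 162.51 km/s.
v = √(v_r² + v_t²) = √(141.9² + 162.51²) = √46545.1 = 215.74 km/s.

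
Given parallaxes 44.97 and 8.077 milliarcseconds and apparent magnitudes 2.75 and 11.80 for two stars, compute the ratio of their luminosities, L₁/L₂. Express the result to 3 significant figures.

L₁/L₂ = 134

d₁ = 1/p₁ = 1/0.04497″ = 22.237 pc; d₂ = 1/p₂ = 1/0.008077″ = 123.81 pc.
M₁ = m₁ − 5 log₁₀ d₁ + 5 = 2.75 − 6.7354 + 5 = 1.0146.
M₂ = 11.80 − 10.4638 + 5 = 6.3362.
L₁/L₂ = 10^(0.4(M₂ − M₁)) = 10^(0.4 × 5.3216) = 10^2.12864 = 134.47.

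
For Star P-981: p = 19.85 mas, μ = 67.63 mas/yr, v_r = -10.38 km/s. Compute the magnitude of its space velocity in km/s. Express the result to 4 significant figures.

d = 1/p = 1/0.01985″ = 50.378 pc.
μ = 67.63 mas/yr = 0.06763 ″/yr.
v_t = 4.740 μ d = 4.740 × 0.06763 × 50.378 = 16.149 km/s.
v = √(v_r² + v_t²) = √((-10.38)² + 16.149²) = √368.535 = 19.197 km/s.

19.20 km/s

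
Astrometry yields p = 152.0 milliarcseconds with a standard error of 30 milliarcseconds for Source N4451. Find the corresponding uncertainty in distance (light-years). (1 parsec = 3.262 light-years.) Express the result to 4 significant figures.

4.236 ly

d = 1/p, so σ_d = σ_p / p².
σ_d = 0.0300 / (0.1520)² = 0.0300 / 0.023104 = 1.2985 pc = 1.2985 × 3.262 ly = 4.2357 ly.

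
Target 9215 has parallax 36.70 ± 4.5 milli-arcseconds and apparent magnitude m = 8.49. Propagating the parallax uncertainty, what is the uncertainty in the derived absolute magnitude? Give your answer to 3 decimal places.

σ_M = 0.266 mag

M = m − 5 log₁₀ d + 5 = m + 5 log₁₀ p + 5, so ∂M/∂p = 5/(p ln 10).
σ_M = (5/ln 10) · (σ_p/p) = 2.1715 × 4.5/36.70 = 2.1715 × 0.12262 = 0.26627.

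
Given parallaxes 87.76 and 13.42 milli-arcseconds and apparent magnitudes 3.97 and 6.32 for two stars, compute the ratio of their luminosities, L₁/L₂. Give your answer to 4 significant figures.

L₁/L₂ = 0.2037

d₁ = 1/p₁ = 1/0.08776″ = 11.395 pc; d₂ = 1/p₂ = 1/0.01342″ = 74.516 pc.
M₁ = m₁ − 5 log₁₀ d₁ + 5 = 3.97 − 5.2836 + 5 = 3.6864.
M₂ = 6.32 − 9.3612 + 5 = 1.9588.
L₁/L₂ = 10^(0.4(M₂ − M₁)) = 10^(0.4 × (-1.7276)) = 10^(-0.69104) = 0.20369.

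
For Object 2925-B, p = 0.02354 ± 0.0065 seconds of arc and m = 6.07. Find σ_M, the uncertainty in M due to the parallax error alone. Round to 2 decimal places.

σ_M = 0.60 mag

M = m − 5 log₁₀ d + 5 = m + 5 log₁₀ p + 5, so ∂M/∂p = 5/(p ln 10).
σ_M = (5/ln 10) · (σ_p/p) = 2.1715 × 0.0065/0.02354 = 2.1715 × 0.27613 = 0.59962.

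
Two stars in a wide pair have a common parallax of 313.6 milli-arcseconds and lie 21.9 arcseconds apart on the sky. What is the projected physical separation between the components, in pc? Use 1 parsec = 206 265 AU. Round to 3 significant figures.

d = 1/p = 1/0.3136″ = 3.1888 pc.
At distance d (pc), an angle of θ arcsec spans θ·d AU: s = 21.9 × 3.1888 = 69.835 AU.
= 69.835 / 206265 = 0.00033857 pc.

0.000339 pc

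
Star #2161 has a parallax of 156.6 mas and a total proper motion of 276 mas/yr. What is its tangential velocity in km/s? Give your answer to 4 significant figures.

8.354 km/s

d = 1/p = 1/0.1566″ = 6.3857 pc.
μ = 276 mas/yr = 0.276 ″/yr.
v_t = 4.74 × μ × d = 4.74 × 0.276 × 6.3857 = 8.354 km/s.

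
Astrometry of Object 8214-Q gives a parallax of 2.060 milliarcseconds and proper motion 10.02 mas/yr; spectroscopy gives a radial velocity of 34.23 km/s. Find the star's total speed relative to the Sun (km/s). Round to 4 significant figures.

d = 1/p = 1/0.002060″ = 485.44 pc.
μ = 10.02 mas/yr = 0.01002 ″/yr.
v_t = 4.740 μ d = 4.740 × 0.01002 × 485.44 = 23.056 km/s.
v = √(v_r² + v_t²) = √(34.23² + 23.056²) = √1703.27 = 41.271 km/s.

41.27 km/s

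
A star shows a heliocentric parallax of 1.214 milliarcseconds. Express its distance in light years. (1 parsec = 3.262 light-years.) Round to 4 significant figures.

2687 light years

p = 1.214 milliarcseconds = 0.001214 arcsec.
d = 1/p = 1/0.001214 = 823.72 pc.
In light-years: 823.72 × 3.262 = 2687 ly.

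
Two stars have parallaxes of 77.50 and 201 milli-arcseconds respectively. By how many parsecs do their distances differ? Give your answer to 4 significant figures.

d_A = 1/0.07750″ = 12.903 pc; d_B = 1/0.2010″ = 4.9751 pc.
|d_B − d_A| = |4.9751 − 12.903| = 7.9279 pc.

7.928 pc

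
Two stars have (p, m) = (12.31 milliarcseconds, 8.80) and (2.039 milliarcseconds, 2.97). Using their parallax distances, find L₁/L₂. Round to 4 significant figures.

L₁/L₂ = 0.0001277

d₁ = 1/p₁ = 1/0.01231″ = 81.235 pc; d₂ = 1/p₂ = 1/0.002039″ = 490.44 pc.
M₁ = m₁ − 5 log₁₀ d₁ + 5 = 8.80 − 9.5487 + 5 = 4.2513.
M₂ = 2.97 − 13.4529 + 5 = -5.4829.
L₁/L₂ = 10^(0.4(M₂ − M₁)) = 10^(0.4 × (-9.7342)) = 10^(-3.89368) = 0.00012774.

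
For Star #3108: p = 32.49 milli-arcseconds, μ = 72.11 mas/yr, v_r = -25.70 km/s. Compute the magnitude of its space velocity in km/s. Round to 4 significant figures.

d = 1/p = 1/0.03249″ = 30.779 pc.
μ = 72.11 mas/yr = 0.07211 ″/yr.
v_t = 4.740 μ d = 4.740 × 0.07211 × 30.779 = 10.52 km/s.
v = √(v_r² + v_t²) = √((-25.70)² + 10.52²) = √771.16 = 27.77 km/s.

27.77 km/s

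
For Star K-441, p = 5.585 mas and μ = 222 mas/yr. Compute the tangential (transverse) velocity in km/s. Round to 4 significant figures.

188.4 km/s

d = 1/p = 1/0.005585″ = 179.05 pc.
μ = 222 mas/yr = 0.222 ″/yr.
v_t = 4.74 × μ × d = 4.74 × 0.222 × 179.05 = 188.41 km/s.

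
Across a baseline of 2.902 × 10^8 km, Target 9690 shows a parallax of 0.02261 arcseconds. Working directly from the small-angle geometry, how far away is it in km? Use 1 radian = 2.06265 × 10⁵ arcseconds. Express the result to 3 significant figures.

2.65 × 10^15 km

θ = 0.02261″ = 0.02261/206265 = 1.0962 × 10^-7 rad.
d = B/θ = (2.902 × 10^8) / (1.0962 × 10^-7) = 2.6473 × 10^15 km.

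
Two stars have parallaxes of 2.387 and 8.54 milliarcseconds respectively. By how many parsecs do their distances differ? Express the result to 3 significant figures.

302 pc

d_A = 1/0.002387″ = 418.94 pc; d_B = 1/0.008540″ = 117.1 pc.
|d_B − d_A| = |117.1 − 418.94| = 301.84 pc.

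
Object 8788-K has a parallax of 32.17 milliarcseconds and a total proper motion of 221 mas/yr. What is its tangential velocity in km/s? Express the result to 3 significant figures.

32.6 km/s

d = 1/p = 1/0.03217″ = 31.085 pc.
μ = 221 mas/yr = 0.221 ″/yr.
v_t = 4.74 × μ × d = 4.74 × 0.221 × 31.085 = 32.563 km/s.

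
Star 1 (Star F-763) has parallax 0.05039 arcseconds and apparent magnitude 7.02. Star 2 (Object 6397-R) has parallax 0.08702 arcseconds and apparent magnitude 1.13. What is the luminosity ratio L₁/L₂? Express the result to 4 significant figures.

L₁/L₂ = 0.01314

d₁ = 1/p₁ = 1/0.05039″ = 19.845 pc; d₂ = 1/p₂ = 1/0.08702″ = 11.492 pc.
M₁ = m₁ − 5 log₁₀ d₁ + 5 = 7.02 − 6.4883 + 5 = 5.5317.
M₂ = 1.13 − 5.3020 + 5 = 0.8280.
L₁/L₂ = 10^(0.4(M₂ − M₁)) = 10^(0.4 × (-4.7037)) = 10^(-1.88148) = 0.013138.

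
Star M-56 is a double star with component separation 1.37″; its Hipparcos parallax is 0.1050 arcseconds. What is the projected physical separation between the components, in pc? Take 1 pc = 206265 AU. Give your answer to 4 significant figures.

d = 1/p = 1/0.1050″ = 9.5238 pc.
At distance d (pc), an angle of θ arcsec spans θ·d AU: s = 1.37 × 9.5238 = 13.048 AU.
= 13.048 / 206265 = 6.3258 × 10^-5 pc.

6.326 × 10^-5 pc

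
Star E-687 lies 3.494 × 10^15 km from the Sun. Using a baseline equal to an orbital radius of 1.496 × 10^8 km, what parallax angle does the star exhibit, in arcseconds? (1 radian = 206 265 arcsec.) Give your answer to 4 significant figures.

θ ≈ B/d = (1.496 × 10^8) / (3.494 × 10^15) = 4.2816 × 10^-8 rad.
In arcseconds: 4.2816 × 10^-8 × 206265 = 0.0088314″.

0.008831 arcsec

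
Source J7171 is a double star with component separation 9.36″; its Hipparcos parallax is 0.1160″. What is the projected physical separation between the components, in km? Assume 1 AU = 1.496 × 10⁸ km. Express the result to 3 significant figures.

1.21 × 10^10 km

d = 1/p = 1/0.1160″ = 8.6207 pc.
At distance d (pc), an angle of θ arcsec spans θ·d AU: s = 9.36 × 8.6207 = 80.69 AU.
= 80.69 × 1.496 × 10⁸ km = 1.2071 × 10^10 km.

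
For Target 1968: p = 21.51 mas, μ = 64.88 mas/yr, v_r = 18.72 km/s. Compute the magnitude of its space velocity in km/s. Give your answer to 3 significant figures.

23.6 km/s

d = 1/p = 1/0.02151″ = 46.49 pc.
μ = 64.88 mas/yr = 0.06488 ″/yr.
v_t = 4.740 μ d = 4.740 × 0.06488 × 46.49 = 14.297 km/s.
v = √(v_r² + v_t²) = √(18.72² + 14.297²) = √554.843 = 23.555 km/s.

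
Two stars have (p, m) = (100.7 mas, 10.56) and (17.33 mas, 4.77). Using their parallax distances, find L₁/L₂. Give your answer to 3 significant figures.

L₁/L₂ = 0.000143

d₁ = 1/p₁ = 1/0.1007″ = 9.9305 pc; d₂ = 1/p₂ = 1/0.01733″ = 57.703 pc.
M₁ = m₁ − 5 log₁₀ d₁ + 5 = 10.56 − 4.9849 + 5 = 10.5751.
M₂ = 4.77 − 8.8060 + 5 = 0.9640.
L₁/L₂ = 10^(0.4(M₂ − M₁)) = 10^(0.4 × (-9.6111)) = 10^(-3.84444) = 0.00014307.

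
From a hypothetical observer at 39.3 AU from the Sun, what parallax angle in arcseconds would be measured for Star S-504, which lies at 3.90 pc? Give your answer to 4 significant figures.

p (arcsec) = B (AU) / d (pc).
p = 39.3 / 3.90 = 10.077 arcsec.

10.08 arcsec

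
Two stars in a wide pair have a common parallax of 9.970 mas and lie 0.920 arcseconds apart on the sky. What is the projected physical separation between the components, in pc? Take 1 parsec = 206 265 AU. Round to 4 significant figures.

0.0004474 pc

d = 1/p = 1/0.009970″ = 100.3 pc.
At distance d (pc), an angle of θ arcsec spans θ·d AU: s = 0.920 × 100.3 = 92.276 AU.
= 92.276 / 206265 = 0.00044737 pc.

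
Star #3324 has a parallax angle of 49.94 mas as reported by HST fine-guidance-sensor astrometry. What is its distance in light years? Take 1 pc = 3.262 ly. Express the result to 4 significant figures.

65.32 light years

p = 49.94 mas = 0.04994 arcsec.
d = 1/p = 1/0.04994 = 20.024 pc.
In light-years: 20.024 × 3.262 = 65.318 ly.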